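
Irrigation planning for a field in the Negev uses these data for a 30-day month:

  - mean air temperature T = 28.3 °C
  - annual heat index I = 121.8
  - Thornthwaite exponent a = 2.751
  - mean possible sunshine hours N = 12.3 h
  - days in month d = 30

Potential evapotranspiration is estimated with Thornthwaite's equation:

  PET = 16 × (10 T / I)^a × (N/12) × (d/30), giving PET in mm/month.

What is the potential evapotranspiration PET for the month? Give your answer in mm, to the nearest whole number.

10T/I = 10 × 28.3 / 121.8 = 2.3235
(10T/I)^a = 2.3235^2.751 = 10.1685
Uncorrected PET = 16 × 10.1685 = 162.696 mm
Correction = (N/12)(d/30) = (12.3/12)(30/30) = 1.0250
PET = 162.696 × 1.0250 = 166.763 mm/month

167 mm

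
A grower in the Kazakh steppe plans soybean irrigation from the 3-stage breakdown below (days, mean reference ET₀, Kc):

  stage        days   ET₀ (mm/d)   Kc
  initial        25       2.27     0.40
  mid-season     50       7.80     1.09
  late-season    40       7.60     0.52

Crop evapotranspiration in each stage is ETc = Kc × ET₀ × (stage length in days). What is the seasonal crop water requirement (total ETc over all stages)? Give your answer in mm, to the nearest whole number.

initial: 0.40 × 2.27 × 25 = 22.70 mm
mid-season: 1.09 × 7.80 × 50 = 425.10 mm
late-season: 0.52 × 7.60 × 40 = 158.08 mm
Seasonal total = 605.88 mm

606 mm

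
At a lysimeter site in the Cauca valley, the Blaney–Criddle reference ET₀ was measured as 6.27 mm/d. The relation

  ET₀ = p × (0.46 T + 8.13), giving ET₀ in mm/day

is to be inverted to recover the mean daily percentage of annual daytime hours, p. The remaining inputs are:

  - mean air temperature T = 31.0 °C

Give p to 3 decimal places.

p = ET₀ / (0.46 T + 8.13) = 6.27 / (0.46 × 31.0 + 8.13) = 6.27 / 22.390 = 0.2800

0.280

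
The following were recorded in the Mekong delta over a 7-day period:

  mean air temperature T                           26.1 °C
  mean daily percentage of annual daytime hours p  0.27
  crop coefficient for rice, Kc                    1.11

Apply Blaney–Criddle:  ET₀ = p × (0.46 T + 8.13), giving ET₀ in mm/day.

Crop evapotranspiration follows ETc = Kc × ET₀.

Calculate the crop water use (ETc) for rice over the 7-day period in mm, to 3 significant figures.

42.2 mm

ET₀ = 0.27 × (0.46 × 26.1 + 8.13) = 0.27 × 20.136 = 5.4367 mm/d
ETc = Kc × ET₀ = 1.11 × 5.4367 = 6.0347 mm/d
Over 7 days: 6.0347 × 7 = 42.243 mm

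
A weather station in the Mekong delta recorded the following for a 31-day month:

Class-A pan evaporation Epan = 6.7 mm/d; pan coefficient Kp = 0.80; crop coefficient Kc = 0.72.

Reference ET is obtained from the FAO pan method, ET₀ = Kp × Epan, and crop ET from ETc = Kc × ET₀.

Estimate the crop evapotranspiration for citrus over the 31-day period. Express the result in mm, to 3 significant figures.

120 mm

ET₀ = 0.80 × 6.7 = 5.3600 mm/d
ETc = Kc × ET₀ = 0.72 × 5.3600 = 3.8592 mm/d
Over 31 days: 3.8592 × 31 = 119.635 mm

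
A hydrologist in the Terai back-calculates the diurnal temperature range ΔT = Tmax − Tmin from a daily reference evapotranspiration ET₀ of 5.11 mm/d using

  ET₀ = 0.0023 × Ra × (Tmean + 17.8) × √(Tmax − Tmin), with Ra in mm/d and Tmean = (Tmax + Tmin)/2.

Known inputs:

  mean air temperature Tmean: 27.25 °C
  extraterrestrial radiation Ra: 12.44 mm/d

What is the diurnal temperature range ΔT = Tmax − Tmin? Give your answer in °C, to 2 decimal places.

15.72 °C

√ΔT = ET₀ / [0.0023 × Ra × (Tmean+17.8)] = 5.11 / (0.0023 × 12.44 × 45.05) = 3.9644
ΔT = 3.9644² = 15.716 °C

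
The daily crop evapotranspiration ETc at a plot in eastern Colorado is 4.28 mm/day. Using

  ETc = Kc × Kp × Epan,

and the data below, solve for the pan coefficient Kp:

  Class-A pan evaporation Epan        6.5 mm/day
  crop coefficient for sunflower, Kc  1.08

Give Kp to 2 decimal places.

ETc = Kc × Kp × Epan  ⇒  Kp = ETc / (Kc × Epan)
Kp = 4.28 / (1.08 × 6.5) = 4.28 / 7.020 = 0.6097

0.61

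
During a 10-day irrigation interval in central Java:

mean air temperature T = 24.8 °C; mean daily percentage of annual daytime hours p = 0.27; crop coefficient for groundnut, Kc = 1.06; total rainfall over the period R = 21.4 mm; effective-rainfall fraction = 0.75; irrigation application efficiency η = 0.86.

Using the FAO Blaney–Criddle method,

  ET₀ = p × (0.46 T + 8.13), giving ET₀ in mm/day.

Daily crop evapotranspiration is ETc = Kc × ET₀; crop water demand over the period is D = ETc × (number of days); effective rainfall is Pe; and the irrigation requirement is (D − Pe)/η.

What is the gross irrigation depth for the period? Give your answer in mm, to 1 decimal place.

ET₀ = 0.27 × (0.46 × 24.8 + 8.13) = 0.27 × 19.538 = 5.2753 mm/d
ETc = Kc × ET₀ = 1.06 × 5.2753 = 5.5918 mm/d
Crop demand D = ETc × 10 d = 5.5918 × 10 = 55.918 mm
Pe = 0.75 × 21.4 = 16.050 mm
D − Pe = 55.918 − 16.050 = 39.868 mm
Gross irrigation = 39.868 / 0.86 = 46.358 mm

46.4 mm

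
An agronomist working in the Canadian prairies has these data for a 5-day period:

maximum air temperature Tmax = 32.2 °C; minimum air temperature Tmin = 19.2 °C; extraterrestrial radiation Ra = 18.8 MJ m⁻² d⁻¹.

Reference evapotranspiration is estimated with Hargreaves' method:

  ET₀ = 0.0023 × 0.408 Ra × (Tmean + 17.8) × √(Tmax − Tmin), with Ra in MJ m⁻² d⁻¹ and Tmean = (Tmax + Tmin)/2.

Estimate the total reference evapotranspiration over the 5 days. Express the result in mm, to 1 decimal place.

13.8 mm

Tmean = (32.2 + 19.2)/2 = 25.70 °C
0.408 Ra = 0.408 × 18.8 = 7.6704 mm/d equivalent
ET₀ = 0.0023 × 7.6704 × (25.70 + 17.8) × √13.0 = 0.0023 × 7.6704 × 43.50 × 3.6056 = 2.7670 mm/d
Over 5 days: 2.7670 × 5 = 13.835 mm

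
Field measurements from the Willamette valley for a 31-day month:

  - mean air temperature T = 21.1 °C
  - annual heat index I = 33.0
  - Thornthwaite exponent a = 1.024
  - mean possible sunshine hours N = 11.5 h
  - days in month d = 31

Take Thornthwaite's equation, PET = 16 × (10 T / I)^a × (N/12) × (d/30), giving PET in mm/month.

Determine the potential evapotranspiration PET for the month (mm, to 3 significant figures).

10T/I = 10 × 21.1 / 33.0 = 6.3939
(10T/I)^a = 6.3939^1.024 = 6.6850
Uncorrected PET = 16 × 6.6850 = 106.960 mm
Correction = (N/12)(d/30) = (11.5/12)(31/30) = 0.9903
PET = 106.960 × 0.9903 = 105.922 mm/month

106 mm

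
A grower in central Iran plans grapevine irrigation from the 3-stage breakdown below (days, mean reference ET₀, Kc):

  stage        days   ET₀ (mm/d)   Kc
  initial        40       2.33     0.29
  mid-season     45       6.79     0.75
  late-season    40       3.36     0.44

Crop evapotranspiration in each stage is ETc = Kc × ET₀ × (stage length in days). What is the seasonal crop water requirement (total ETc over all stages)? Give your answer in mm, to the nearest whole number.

initial: 0.29 × 2.33 × 40 = 27.03 mm
mid-season: 0.75 × 6.79 × 45 = 229.16 mm
late-season: 0.44 × 3.36 × 40 = 59.14 mm
Seasonal total = 315.33 mm

315 mm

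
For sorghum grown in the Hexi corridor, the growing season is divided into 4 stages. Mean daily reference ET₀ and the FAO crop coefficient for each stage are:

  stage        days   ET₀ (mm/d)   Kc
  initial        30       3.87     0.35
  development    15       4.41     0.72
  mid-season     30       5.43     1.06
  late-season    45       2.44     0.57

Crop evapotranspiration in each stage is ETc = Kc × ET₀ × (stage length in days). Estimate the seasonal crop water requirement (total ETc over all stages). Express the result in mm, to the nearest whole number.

initial: 0.35 × 3.87 × 30 = 40.64 mm
development: 0.72 × 4.41 × 15 = 47.63 mm
mid-season: 1.06 × 5.43 × 30 = 172.67 mm
late-season: 0.57 × 2.44 × 45 = 62.59 mm
Seasonal total = 323.53 mm

324 mm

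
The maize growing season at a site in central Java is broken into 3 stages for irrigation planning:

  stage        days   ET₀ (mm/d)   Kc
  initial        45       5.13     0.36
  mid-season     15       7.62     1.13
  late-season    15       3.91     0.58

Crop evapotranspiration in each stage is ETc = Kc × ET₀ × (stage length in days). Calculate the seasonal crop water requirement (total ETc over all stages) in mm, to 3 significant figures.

246 mm

initial: 0.36 × 5.13 × 45 = 83.11 mm
mid-season: 1.13 × 7.62 × 15 = 129.16 mm
late-season: 0.58 × 3.91 × 15 = 34.02 mm
Seasonal total = 246.29 mm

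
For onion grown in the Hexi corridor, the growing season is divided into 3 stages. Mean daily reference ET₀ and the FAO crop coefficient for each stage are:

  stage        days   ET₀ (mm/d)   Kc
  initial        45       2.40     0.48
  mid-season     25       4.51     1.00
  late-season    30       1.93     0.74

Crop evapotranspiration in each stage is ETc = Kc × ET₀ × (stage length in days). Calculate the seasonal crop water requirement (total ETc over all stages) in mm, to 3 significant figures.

initial: 0.48 × 2.40 × 45 = 51.84 mm
mid-season: 1.00 × 4.51 × 25 = 112.75 mm
late-season: 0.74 × 1.93 × 30 = 42.85 mm
Seasonal total = 207.44 mm

207 mm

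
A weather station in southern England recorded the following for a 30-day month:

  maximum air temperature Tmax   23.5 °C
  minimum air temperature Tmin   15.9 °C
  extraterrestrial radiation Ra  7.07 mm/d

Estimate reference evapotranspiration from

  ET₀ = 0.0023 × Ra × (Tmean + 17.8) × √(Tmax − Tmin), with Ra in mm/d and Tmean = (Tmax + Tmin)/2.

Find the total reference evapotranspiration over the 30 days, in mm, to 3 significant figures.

Tmean = (23.5 + 15.9)/2 = 19.70 °C
ET₀ = 0.0023 × 7.07 × (19.70 + 17.8) × √7.6 = 0.0023 × 7.07 × 37.50 × 2.7568 = 1.6811 mm/d
Over 30 days: 1.6811 × 30 = 50.433 mm

50.4 mm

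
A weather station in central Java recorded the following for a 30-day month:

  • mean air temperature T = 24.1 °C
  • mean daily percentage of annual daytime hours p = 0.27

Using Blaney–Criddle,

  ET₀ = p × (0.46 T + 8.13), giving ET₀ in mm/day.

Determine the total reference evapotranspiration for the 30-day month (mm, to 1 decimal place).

ET₀ = 0.27 × (0.46 × 24.1 + 8.13) = 0.27 × 19.216 = 5.1883 mm/d
Monthly total = 5.1883 × 30 = 155.649 mm

155.6 mm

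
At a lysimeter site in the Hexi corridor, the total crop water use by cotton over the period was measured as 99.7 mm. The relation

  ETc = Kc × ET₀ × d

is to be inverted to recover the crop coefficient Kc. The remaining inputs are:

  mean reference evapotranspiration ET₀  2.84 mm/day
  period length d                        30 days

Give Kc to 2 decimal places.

1.17

ETc = Kc × ET₀ × d  ⇒  Kc = ETc / (ET₀ × d)
Kc = 99.7 / (2.84 × 30) = 99.7 / 85.20 = 1.1702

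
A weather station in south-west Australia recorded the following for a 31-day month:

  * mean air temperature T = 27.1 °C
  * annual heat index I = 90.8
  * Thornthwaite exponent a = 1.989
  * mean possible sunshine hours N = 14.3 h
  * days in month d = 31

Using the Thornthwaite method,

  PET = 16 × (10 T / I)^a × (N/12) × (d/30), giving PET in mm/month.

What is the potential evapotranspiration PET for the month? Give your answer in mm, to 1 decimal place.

173.4 mm

10T/I = 10 × 27.1 / 90.8 = 2.9846
(10T/I)^a = 2.9846^1.989 = 8.8013
Uncorrected PET = 16 × 8.8013 = 140.821 mm
Correction = (N/12)(d/30) = (14.3/12)(31/30) = 1.2314
PET = 140.821 × 1.2314 = 173.407 mm/month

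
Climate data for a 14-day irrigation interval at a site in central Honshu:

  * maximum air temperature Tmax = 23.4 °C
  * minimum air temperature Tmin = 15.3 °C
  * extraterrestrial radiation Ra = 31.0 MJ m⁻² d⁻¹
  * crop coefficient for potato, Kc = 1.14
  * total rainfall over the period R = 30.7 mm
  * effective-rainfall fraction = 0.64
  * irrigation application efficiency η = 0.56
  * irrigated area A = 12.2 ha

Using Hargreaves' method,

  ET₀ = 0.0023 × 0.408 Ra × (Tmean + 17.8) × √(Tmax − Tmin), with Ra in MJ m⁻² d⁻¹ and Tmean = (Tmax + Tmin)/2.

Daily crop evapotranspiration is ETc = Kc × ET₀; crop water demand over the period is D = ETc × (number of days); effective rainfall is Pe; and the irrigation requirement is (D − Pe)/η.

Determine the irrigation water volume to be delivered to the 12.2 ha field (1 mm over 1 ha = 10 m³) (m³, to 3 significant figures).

Tmean = (23.4 + 15.3)/2 = 19.35 °C
0.408 Ra = 0.408 × 31.0 = 12.6480 mm/d equivalent
ET₀ = 0.0023 × 12.6480 × (19.35 + 17.8) × √8.1 = 0.0023 × 12.6480 × 37.15 × 2.8460 = 3.0757 mm/d
ETc = Kc × ET₀ = 1.14 × 3.0757 = 3.5063 mm/d
Crop demand D = ETc × 14 d = 3.5063 × 14 = 49.088 mm
Pe = 0.64 × 30.7 = 19.648 mm
D − Pe = 49.088 − 19.648 = 29.440 mm
Gross irrigation = 29.440 / 0.56 = 52.571 mm
Volume = 52.571 mm × 12.2 ha × 10 = 6413.7 m³

6410 m³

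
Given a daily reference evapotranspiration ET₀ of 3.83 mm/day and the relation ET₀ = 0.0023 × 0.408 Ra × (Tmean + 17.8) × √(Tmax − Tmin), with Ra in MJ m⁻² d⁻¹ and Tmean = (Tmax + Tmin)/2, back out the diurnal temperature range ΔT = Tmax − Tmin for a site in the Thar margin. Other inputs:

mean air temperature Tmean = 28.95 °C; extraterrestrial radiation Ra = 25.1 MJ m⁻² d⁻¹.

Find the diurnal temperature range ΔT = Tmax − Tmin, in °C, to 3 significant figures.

12.1 °C

√ΔT = ET₀ / [0.0023 × 0.408 × Ra × (Tmean+17.8)] = 3.83 / (0.0023 × 10.2408 × 46.75) = 3.4782
ΔT = 3.4782² = 12.098 °C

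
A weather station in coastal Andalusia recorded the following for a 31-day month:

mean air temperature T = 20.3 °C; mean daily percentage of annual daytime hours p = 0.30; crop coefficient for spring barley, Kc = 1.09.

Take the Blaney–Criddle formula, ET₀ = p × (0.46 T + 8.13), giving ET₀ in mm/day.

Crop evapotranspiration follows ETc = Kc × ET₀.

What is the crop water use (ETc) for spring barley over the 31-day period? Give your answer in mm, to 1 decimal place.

ET₀ = 0.30 × (0.46 × 20.3 + 8.13) = 0.30 × 17.468 = 5.2404 mm/d
ETc = Kc × ET₀ = 1.09 × 5.2404 = 5.7120 mm/d
Over 31 days: 5.7120 × 31 = 177.072 mm

177.1 mm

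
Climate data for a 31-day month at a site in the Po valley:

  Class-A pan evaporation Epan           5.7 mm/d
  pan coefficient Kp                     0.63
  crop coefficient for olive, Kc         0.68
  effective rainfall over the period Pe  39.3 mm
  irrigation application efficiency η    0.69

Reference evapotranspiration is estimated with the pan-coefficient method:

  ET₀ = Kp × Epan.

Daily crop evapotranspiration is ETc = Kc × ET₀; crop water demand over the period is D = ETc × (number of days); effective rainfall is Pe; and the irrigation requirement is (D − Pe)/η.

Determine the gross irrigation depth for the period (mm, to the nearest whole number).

53 mm

ET₀ = 0.63 × 5.7 = 3.5910 mm/d
ETc = Kc × ET₀ = 0.68 × 3.5910 = 2.4419 mm/d
Crop demand D = ETc × 31 d = 2.4419 × 31 = 75.699 mm
D − Pe = 75.699 − 39.3 = 36.399 mm
Gross irrigation = 36.399 / 0.69 = 52.752 mm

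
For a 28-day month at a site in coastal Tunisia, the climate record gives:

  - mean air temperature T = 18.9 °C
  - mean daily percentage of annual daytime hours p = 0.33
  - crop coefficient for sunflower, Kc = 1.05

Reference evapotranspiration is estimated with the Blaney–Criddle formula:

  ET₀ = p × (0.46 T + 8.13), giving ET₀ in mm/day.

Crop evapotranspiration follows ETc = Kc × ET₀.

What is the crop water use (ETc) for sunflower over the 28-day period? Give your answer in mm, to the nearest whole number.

ET₀ = 0.33 × (0.46 × 18.9 + 8.13) = 0.33 × 16.824 = 5.5519 mm/d
ETc = Kc × ET₀ = 1.05 × 5.5519 = 5.8295 mm/d
Over 28 days: 5.8295 × 28 = 163.226 mm

163 mm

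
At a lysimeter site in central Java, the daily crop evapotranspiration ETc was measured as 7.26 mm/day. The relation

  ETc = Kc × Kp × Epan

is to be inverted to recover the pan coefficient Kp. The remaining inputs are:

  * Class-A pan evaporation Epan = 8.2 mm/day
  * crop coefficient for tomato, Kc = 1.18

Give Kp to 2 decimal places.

ETc = Kc × Kp × Epan  ⇒  Kp = ETc / (Kc × Epan)
Kp = 7.26 / (1.18 × 8.2) = 7.26 / 9.676 = 0.7503

0.75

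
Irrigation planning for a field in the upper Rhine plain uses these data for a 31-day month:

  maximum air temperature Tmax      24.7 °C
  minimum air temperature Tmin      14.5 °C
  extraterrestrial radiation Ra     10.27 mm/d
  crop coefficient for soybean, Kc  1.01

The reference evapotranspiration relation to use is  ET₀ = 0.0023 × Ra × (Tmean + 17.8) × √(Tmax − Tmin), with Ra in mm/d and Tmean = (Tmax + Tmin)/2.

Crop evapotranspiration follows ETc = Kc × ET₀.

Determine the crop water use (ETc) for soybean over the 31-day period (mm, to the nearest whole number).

88 mm

Tmean = (24.7 + 14.5)/2 = 19.60 °C
ET₀ = 0.0023 × 10.27 × (19.60 + 17.8) × √10.2 = 0.0023 × 10.27 × 37.40 × 3.1937 = 2.8214 mm/d
ETc = Kc × ET₀ = 1.01 × 2.8214 = 2.8496 mm/d
Over 31 days: 2.8496 × 31 = 88.338 mm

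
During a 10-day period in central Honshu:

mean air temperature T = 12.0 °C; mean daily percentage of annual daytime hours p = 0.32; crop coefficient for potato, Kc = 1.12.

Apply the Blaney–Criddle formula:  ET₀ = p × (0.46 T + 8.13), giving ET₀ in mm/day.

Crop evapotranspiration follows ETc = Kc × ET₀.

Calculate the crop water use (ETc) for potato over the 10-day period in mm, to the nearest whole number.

ET₀ = 0.32 × (0.46 × 12.0 + 8.13) = 0.32 × 13.650 = 4.3680 mm/d
ETc = Kc × ET₀ = 1.12 × 4.3680 = 4.8922 mm/d
Over 10 days: 4.8922 × 10 = 48.922 mm

49 mm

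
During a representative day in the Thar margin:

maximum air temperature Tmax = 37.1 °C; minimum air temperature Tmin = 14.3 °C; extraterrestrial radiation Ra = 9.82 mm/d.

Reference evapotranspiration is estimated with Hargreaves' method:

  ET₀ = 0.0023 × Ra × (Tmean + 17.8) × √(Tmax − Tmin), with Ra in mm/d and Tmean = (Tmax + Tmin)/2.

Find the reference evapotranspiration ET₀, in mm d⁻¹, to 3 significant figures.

4.69 mm d⁻¹

Tmean = (37.1 + 14.3)/2 = 25.70 °C
ET₀ = 0.0023 × 9.82 × (25.70 + 17.8) × √22.8 = 0.0023 × 9.82 × 43.50 × 4.7749 = 4.6913 mm/d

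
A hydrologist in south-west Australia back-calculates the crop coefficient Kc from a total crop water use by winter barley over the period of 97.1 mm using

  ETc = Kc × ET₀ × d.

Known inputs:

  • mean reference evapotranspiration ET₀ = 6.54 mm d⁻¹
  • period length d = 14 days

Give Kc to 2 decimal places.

1.06

ETc = Kc × ET₀ × d  ⇒  Kc = ETc / (ET₀ × d)
Kc = 97.1 / (6.54 × 14) = 97.1 / 91.56 = 1.0605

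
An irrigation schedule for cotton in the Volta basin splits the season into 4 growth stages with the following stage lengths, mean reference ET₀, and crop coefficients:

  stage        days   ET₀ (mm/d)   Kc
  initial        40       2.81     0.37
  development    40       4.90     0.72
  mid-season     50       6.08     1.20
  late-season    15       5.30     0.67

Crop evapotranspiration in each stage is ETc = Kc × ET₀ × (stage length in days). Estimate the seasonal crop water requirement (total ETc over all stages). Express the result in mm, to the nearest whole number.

initial: 0.37 × 2.81 × 40 = 41.59 mm
development: 0.72 × 4.90 × 40 = 141.12 mm
mid-season: 1.20 × 6.08 × 50 = 364.80 mm
late-season: 0.67 × 5.30 × 15 = 53.27 mm
Seasonal total = 600.78 mm

601 mm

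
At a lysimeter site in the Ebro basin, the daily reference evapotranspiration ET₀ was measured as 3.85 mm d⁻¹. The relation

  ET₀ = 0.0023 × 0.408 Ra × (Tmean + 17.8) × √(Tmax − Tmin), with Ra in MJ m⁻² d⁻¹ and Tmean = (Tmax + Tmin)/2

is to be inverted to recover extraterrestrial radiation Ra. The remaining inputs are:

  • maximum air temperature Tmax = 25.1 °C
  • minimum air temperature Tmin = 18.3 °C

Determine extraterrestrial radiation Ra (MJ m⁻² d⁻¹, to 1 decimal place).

39.8 MJ m⁻² d⁻¹

Tmean = (25.1+18.3)/2 = 21.70 °C; ΔT = 6.8
Ra = ET₀ / [0.0023 × 0.408 × (Tmean+17.8) × √ΔT]
   = 3.85 / (0.0023 × 0.408 × 39.50 × 2.6077) = 39.831 MJ m⁻² d⁻¹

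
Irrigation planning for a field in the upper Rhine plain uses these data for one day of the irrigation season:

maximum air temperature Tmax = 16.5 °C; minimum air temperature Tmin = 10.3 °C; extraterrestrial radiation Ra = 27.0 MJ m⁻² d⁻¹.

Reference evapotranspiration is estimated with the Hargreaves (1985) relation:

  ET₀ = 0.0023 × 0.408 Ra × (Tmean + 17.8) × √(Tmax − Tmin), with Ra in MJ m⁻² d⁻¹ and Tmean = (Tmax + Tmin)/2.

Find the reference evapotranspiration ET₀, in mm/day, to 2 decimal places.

1.97 mm/day

Tmean = (16.5 + 10.3)/2 = 13.40 °C
0.408 Ra = 0.408 × 27.0 = 11.0160 mm/d equivalent
ET₀ = 0.0023 × 11.0160 × (13.40 + 17.8) × √6.2 = 0.0023 × 11.0160 × 31.20 × 2.4900 = 1.9684 mm/d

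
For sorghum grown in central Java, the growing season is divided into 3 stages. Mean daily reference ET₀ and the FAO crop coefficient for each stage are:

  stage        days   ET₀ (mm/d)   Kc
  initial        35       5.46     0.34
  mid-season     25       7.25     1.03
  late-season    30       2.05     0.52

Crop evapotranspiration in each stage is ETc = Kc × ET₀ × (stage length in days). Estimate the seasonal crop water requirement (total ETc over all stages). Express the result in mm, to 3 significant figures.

284 mm

initial: 0.34 × 5.46 × 35 = 64.97 mm
mid-season: 1.03 × 7.25 × 25 = 186.69 mm
late-season: 0.52 × 2.05 × 30 = 31.98 mm
Seasonal total = 283.64 mm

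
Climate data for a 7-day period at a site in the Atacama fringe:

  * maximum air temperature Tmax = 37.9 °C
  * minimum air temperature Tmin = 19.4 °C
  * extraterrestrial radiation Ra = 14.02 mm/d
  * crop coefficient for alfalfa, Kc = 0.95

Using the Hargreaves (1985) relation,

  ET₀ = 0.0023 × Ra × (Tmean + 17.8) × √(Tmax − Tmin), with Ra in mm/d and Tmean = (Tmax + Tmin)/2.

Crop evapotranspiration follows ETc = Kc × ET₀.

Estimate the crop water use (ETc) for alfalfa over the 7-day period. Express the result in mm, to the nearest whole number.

Tmean = (37.9 + 19.4)/2 = 28.65 °C
ET₀ = 0.0023 × 14.02 × (28.65 + 17.8) × √18.5 = 0.0023 × 14.02 × 46.45 × 4.3012 = 6.4425 mm/d
ETc = Kc × ET₀ = 0.95 × 6.4425 = 6.1204 mm/d
Over 7 days: 6.1204 × 7 = 42.843 mm

43 mm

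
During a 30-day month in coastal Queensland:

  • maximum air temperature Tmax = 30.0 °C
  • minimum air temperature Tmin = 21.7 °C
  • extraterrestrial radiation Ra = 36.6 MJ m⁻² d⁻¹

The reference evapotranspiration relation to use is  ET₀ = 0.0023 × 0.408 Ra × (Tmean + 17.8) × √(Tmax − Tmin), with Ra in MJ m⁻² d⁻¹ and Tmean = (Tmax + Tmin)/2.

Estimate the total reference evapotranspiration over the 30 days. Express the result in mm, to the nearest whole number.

130 mm

Tmean = (30.0 + 21.7)/2 = 25.85 °C
0.408 Ra = 0.408 × 36.6 = 14.9328 mm/d equivalent
ET₀ = 0.0023 × 14.9328 × (25.85 + 17.8) × √8.3 = 0.0023 × 14.9328 × 43.65 × 2.8810 = 4.3191 mm/d
Over 30 days: 4.3191 × 30 = 129.573 mm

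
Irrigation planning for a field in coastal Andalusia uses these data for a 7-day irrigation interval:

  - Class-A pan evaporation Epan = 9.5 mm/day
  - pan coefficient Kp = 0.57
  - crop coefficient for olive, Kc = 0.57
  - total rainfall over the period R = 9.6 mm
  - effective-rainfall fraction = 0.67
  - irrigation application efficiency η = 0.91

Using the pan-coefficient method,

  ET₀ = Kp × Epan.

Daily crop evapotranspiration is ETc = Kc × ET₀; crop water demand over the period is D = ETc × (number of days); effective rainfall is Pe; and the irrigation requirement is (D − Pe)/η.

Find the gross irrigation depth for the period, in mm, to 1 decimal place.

ET₀ = 0.57 × 9.5 = 5.4150 mm/d
ETc = Kc × ET₀ = 0.57 × 5.4150 = 3.0866 mm/d
Crop demand D = ETc × 7 d = 3.0866 × 7 = 21.606 mm
Pe = 0.67 × 9.6 = 6.432 mm
D − Pe = 21.606 − 6.432 = 15.174 mm
Gross irrigation = 15.174 / 0.91 = 16.675 mm

16.7 mm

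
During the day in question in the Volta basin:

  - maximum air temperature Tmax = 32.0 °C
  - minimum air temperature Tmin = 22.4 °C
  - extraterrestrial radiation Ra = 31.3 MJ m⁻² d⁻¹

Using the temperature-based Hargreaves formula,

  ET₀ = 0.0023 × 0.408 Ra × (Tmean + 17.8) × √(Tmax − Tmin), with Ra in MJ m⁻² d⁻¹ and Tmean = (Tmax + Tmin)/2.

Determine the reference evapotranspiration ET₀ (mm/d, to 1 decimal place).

Tmean = (32.0 + 22.4)/2 = 27.20 °C
0.408 Ra = 0.408 × 31.3 = 12.7704 mm/d equivalent
ET₀ = 0.0023 × 12.7704 × (27.20 + 17.8) × √9.6 = 0.0023 × 12.7704 × 45.00 × 3.0984 = 4.0953 mm/d

4.1 mm/d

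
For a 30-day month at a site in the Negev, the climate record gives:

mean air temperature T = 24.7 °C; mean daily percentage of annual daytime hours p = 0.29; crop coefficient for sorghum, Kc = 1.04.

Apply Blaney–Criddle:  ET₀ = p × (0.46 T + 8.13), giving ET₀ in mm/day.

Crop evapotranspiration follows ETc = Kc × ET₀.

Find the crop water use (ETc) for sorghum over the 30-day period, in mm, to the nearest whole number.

176 mm

ET₀ = 0.29 × (0.46 × 24.7 + 8.13) = 0.29 × 19.492 = 5.6527 mm/d
ETc = Kc × ET₀ = 1.04 × 5.6527 = 5.8788 mm/d
Over 30 days: 5.8788 × 30 = 176.364 mm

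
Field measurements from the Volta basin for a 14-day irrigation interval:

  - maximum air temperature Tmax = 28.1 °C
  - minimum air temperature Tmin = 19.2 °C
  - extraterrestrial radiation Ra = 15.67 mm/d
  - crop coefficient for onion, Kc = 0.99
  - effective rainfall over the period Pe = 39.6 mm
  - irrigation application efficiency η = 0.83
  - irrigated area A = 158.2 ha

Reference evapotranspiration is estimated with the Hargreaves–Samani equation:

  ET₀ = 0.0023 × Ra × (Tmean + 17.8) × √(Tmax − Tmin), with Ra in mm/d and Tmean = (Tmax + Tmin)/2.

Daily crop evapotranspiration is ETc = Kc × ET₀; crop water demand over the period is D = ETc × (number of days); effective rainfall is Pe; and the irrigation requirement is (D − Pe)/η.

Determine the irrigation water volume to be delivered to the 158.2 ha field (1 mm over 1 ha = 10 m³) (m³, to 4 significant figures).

Tmean = (28.1 + 19.2)/2 = 23.65 °C
ET₀ = 0.0023 × 15.67 × (23.65 + 17.8) × √8.9 = 0.0023 × 15.67 × 41.45 × 2.9833 = 4.4568 mm/d
ETc = Kc × ET₀ = 0.99 × 4.4568 = 4.4122 mm/d
Crop demand D = ETc × 14 d = 4.4122 × 14 = 61.771 mm
D − Pe = 61.771 − 39.6 = 22.171 mm
Gross irrigation = 22.171 / 0.83 = 26.712 mm
Volume = 26.712 mm × 158.2 ha × 10 = 42258.4 m³

42260 m³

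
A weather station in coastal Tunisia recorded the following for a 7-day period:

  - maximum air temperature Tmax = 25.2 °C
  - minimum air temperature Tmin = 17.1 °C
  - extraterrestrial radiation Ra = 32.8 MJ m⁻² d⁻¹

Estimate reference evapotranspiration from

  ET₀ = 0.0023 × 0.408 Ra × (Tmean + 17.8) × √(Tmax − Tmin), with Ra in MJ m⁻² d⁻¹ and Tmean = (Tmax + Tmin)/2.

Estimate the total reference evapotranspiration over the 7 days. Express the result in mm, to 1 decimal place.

23.9 mm

Tmean = (25.2 + 17.1)/2 = 21.15 °C
0.408 Ra = 0.408 × 32.8 = 13.3824 mm/d equivalent
ET₀ = 0.0023 × 13.3824 × (21.15 + 17.8) × √8.1 = 0.0023 × 13.3824 × 38.95 × 2.8460 = 3.4120 mm/d
Over 7 days: 3.4120 × 7 = 23.884 mm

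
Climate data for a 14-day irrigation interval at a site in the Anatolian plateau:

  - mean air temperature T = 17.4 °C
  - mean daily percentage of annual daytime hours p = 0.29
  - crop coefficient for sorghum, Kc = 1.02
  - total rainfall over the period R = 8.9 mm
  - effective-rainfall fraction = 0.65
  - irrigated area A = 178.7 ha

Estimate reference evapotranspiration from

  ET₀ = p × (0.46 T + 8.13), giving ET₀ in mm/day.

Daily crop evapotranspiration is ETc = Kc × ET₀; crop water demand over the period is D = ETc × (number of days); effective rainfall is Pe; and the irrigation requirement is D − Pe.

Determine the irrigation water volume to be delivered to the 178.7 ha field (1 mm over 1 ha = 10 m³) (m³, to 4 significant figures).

109100 m³

ET₀ = 0.29 × (0.46 × 17.4 + 8.13) = 0.29 × 16.134 = 4.6789 mm/d
ETc = Kc × ET₀ = 1.02 × 4.6789 = 4.7725 mm/d
Crop demand D = ETc × 14 d = 4.7725 × 14 = 66.815 mm
Pe = 0.65 × 8.9 = 5.785 mm
D − Pe = 66.815 − 5.785 = 61.030 mm
Volume = 61.030 mm × 178.7 ha × 10 = 109060.6 m³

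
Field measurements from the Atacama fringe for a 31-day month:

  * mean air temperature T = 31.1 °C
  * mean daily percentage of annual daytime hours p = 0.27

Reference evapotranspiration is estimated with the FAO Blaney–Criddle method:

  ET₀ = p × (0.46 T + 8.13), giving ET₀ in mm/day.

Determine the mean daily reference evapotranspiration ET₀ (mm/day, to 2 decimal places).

ET₀ = 0.27 × (0.46 × 31.1 + 8.13) = 0.27 × 22.436 = 6.0577 mm/d

6.06 mm/day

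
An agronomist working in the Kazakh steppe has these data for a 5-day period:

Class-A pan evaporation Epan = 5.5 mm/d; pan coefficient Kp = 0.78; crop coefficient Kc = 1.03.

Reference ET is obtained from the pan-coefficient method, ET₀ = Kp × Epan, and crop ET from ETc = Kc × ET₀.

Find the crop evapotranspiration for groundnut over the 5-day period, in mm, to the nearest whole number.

ET₀ = 0.78 × 5.5 = 4.2900 mm/d
ETc = Kc × ET₀ = 1.03 × 4.2900 = 4.4187 mm/d
Over 5 days: 4.4187 × 5 = 22.094 mm

22 mm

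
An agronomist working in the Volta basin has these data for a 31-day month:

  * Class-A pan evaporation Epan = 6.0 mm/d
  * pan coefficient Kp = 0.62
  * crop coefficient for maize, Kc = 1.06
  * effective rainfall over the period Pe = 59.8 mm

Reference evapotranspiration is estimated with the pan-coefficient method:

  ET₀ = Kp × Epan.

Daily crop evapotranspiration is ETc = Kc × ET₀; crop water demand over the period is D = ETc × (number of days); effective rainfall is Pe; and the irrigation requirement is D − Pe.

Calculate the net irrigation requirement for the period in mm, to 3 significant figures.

ET₀ = 0.62 × 6.0 = 3.7200 mm/d
ETc = Kc × ET₀ = 1.06 × 3.7200 = 3.9432 mm/d
Crop demand D = ETc × 31 d = 3.9432 × 31 = 122.239 mm
D − Pe = 122.239 − 59.8 = 62.439 mm

62.4 mm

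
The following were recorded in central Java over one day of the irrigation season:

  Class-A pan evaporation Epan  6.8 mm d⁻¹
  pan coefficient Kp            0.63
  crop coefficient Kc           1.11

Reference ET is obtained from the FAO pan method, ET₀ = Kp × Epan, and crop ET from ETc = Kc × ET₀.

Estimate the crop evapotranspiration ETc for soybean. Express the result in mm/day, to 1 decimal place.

ET₀ = 0.63 × 6.8 = 4.2840 mm/d
ETc = Kc × ET₀ = 1.11 × 4.2840 = 4.7552 mm/d

4.8 mm/day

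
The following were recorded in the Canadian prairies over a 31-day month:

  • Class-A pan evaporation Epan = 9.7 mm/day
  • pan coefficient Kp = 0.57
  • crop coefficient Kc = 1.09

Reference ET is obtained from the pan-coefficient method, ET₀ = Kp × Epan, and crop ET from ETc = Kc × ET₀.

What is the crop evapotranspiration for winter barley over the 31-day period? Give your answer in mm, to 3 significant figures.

ET₀ = 0.57 × 9.7 = 5.5290 mm/d
ETc = Kc × ET₀ = 1.09 × 5.5290 = 6.0266 mm/d
Over 31 days: 6.0266 × 31 = 186.825 mm

187 mm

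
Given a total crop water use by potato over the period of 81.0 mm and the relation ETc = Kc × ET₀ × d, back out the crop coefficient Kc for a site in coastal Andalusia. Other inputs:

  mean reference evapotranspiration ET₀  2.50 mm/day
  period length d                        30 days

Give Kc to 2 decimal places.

ETc = Kc × ET₀ × d  ⇒  Kc = ETc / (ET₀ × d)
Kc = 81.0 / (2.50 × 30) = 81.0 / 75.00 = 1.0800

1.08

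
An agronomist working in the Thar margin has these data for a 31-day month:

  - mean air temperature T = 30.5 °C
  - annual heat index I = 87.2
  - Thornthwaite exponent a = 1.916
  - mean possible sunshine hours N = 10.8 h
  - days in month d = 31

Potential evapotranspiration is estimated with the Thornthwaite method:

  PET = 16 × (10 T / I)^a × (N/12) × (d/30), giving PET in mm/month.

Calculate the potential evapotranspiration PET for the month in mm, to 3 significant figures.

164 mm

10T/I = 10 × 30.5 / 87.2 = 3.4977
(10T/I)^a = 3.4977^1.916 = 11.0125
Uncorrected PET = 16 × 11.0125 = 176.200 mm
Correction = (N/12)(d/30) = (10.8/12)(31/30) = 0.9300
PET = 176.200 × 0.9300 = 163.866 mm/month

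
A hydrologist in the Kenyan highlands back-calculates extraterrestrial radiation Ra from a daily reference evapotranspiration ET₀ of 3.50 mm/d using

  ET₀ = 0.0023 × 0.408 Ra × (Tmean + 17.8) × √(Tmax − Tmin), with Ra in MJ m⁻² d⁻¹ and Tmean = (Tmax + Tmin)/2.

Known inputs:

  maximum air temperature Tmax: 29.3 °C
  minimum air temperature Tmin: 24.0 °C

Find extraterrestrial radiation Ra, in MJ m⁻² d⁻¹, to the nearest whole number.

36 MJ m⁻² d⁻¹

Tmean = (29.3+24.0)/2 = 26.65 °C; ΔT = 5.3
Ra = ET₀ / [0.0023 × 0.408 × (Tmean+17.8) × √ΔT]
   = 3.50 / (0.0023 × 0.408 × 44.45 × 2.3022) = 36.447 MJ m⁻² d⁻¹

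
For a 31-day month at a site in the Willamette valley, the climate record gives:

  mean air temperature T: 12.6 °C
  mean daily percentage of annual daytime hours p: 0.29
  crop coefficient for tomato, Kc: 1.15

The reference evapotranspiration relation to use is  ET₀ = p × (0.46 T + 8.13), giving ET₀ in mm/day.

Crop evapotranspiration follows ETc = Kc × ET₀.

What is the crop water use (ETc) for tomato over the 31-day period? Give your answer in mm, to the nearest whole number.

144 mm

ET₀ = 0.29 × (0.46 × 12.6 + 8.13) = 0.29 × 13.926 = 4.0385 mm/d
ETc = Kc × ET₀ = 1.15 × 4.0385 = 4.6443 mm/d
Over 31 days: 4.6443 × 31 = 143.973 mm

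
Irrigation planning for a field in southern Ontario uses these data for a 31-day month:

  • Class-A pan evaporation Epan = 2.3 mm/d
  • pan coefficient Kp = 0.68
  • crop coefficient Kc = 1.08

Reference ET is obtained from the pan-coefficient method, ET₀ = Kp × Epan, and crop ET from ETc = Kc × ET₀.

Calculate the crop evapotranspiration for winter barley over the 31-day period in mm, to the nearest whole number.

ET₀ = 0.68 × 2.3 = 1.5640 mm/d
ETc = Kc × ET₀ = 1.08 × 1.5640 = 1.6891 mm/d
Over 31 days: 1.6891 × 31 = 52.362 mm

52 mm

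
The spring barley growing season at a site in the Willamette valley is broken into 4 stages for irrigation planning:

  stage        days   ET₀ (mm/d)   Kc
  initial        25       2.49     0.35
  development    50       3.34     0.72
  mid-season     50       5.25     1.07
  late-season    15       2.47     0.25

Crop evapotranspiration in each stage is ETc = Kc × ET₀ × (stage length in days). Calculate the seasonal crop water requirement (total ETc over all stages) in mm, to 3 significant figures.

initial: 0.35 × 2.49 × 25 = 21.79 mm
development: 0.72 × 3.34 × 50 = 120.24 mm
mid-season: 1.07 × 5.25 × 50 = 280.88 mm
late-season: 0.25 × 2.47 × 15 = 9.26 mm
Seasonal total = 432.17 mm

432 mm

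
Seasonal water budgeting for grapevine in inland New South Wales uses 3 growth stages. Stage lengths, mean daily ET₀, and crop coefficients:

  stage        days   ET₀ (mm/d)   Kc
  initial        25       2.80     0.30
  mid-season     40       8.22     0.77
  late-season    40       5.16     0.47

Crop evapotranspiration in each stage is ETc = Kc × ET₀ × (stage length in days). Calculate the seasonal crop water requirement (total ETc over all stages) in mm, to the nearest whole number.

initial: 0.30 × 2.80 × 25 = 21.00 mm
mid-season: 0.77 × 8.22 × 40 = 253.18 mm
late-season: 0.47 × 5.16 × 40 = 97.01 mm
Seasonal total = 371.19 mm

371 mm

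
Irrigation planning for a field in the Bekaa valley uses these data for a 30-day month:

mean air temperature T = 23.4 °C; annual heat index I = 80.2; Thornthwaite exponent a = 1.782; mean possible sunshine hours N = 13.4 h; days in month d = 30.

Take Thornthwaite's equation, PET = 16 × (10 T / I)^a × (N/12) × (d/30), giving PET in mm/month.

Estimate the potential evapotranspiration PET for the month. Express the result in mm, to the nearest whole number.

10T/I = 10 × 23.4 / 80.2 = 2.9177
(10T/I)^a = 2.9177^1.782 = 6.7407
Uncorrected PET = 16 × 6.7407 = 107.851 mm
Correction = (N/12)(d/30) = (13.4/12)(30/30) = 1.1167
PET = 107.851 × 1.1167 = 120.437 mm/month

120 mm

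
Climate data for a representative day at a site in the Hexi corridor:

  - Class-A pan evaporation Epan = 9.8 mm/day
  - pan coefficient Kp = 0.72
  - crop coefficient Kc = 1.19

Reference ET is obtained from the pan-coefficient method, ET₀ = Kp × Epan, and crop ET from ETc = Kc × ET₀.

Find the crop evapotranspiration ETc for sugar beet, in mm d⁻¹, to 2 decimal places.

8.40 mm d⁻¹

ET₀ = 0.72 × 9.8 = 7.0560 mm/d
ETc = Kc × ET₀ = 1.19 × 7.0560 = 8.3966 mm/d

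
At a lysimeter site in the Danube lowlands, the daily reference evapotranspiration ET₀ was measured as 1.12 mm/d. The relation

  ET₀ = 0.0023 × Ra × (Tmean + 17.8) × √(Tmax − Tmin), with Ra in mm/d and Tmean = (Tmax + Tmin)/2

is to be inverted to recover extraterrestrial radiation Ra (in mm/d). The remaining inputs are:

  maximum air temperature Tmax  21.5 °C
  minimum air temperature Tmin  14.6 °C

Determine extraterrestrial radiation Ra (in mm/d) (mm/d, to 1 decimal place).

Tmean = 18.05 °C; √ΔT = 2.6268
Ra = ET₀ / [0.0023 × (Tmean+17.8) × √ΔT] = 1.12 / (0.0023 × 35.85 × 2.6268) = 5.171 mm/d

5.2 mm/d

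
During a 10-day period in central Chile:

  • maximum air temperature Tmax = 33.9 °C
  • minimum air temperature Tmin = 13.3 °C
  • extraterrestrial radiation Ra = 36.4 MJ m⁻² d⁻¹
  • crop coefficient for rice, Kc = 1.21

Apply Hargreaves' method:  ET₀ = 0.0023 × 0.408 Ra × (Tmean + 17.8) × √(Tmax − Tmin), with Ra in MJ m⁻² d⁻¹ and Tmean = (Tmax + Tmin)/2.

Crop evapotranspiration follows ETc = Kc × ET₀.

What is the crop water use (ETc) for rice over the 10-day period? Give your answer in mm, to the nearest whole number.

78 mm

Tmean = (33.9 + 13.3)/2 = 23.60 °C
0.408 Ra = 0.408 × 36.4 = 14.8512 mm/d equivalent
ET₀ = 0.0023 × 14.8512 × (23.60 + 17.8) × √20.6 = 0.0023 × 14.8512 × 41.40 × 4.5387 = 6.4183 mm/d
ETc = Kc × ET₀ = 1.21 × 6.4183 = 7.7661 mm/d
Over 10 days: 7.7661 × 10 = 77.661 mm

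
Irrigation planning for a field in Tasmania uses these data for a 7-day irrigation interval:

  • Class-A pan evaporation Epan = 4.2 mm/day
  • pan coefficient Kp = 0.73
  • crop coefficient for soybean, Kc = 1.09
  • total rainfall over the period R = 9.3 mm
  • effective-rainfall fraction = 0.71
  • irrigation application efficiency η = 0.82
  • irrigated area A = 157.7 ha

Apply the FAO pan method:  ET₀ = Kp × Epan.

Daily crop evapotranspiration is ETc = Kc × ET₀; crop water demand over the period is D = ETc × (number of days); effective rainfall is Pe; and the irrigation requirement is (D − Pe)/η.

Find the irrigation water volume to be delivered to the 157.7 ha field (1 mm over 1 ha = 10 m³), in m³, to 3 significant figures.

ET₀ = 0.73 × 4.2 = 3.0660 mm/d
ETc = Kc × ET₀ = 1.09 × 3.0660 = 3.3419 mm/d
Crop demand D = ETc × 7 d = 3.3419 × 7 = 23.393 mm
Pe = 0.71 × 9.3 = 6.603 mm
D − Pe = 23.393 − 6.603 = 16.790 mm
Gross irrigation = 16.790 / 0.82 = 20.476 mm
Volume = 20.476 mm × 157.7 ha × 10 = 32290.7 m³

32300 m³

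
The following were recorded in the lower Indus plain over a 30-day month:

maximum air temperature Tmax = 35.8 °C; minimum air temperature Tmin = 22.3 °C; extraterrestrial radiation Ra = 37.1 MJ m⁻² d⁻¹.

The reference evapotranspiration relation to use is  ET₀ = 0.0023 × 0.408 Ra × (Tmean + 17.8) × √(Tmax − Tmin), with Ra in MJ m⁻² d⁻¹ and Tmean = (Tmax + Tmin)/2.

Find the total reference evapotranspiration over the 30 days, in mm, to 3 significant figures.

180 mm

Tmean = (35.8 + 22.3)/2 = 29.05 °C
0.408 Ra = 0.408 × 37.1 = 15.1368 mm/d equivalent
ET₀ = 0.0023 × 15.1368 × (29.05 + 17.8) × √13.5 = 0.0023 × 15.1368 × 46.85 × 3.6742 = 5.9929 mm/d
Over 30 days: 5.9929 × 30 = 179.787 mm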